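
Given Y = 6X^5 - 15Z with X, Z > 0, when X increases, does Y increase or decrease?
Y increases

Taking the partial derivative:
∂Y/∂X = 30X^4

∂Y/∂X = 30X^4 > 0 (assuming positive values)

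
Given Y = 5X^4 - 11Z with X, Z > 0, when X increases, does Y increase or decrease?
Y increases

Taking the partial derivative:
∂Y/∂X = 20X^3

∂Y/∂X = 20X^3 > 0 (assuming positive values)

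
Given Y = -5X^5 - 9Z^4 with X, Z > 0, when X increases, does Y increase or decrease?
Y decreases

Taking the partial derivative:
∂Y/∂X = -25X^4

∂Y/∂X = -25X^4 < 0 (assuming positive values)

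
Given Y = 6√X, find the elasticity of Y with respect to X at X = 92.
Elasticity = 1/2

Elasticity = (dY/dX) · (X/Y)

dY/dX = 3/√X
At X = 92: dY/dX = 3·√23/46, Y = 12·√23

Elasticity = (3·√23/46) · (92 / (12·√23)) = 1/2

Interpretation: for a small percentage change in X, the percentage change in Y is approximately 0.50 times as large.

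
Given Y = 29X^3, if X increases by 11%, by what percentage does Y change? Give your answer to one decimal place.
36.8%

For Y = 29X^3:
If X → X(1 + 0.11)
Then Y → Y · (1 + 0.11)^3
     ≈ Y · 1.3676

Percentage change = ((1 + 0.11)^3 − 1) × 100% ≈ 36.8%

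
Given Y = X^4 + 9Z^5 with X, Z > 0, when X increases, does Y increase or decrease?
Y increases

Taking the partial derivative:
∂Y/∂X = 4X^3

∂Y/∂X = 4X^3 > 0 (assuming positive values)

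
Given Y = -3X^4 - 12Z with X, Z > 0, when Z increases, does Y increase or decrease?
Y decreases

Taking the partial derivative:
∂Y/∂Z = -12

∂Y/∂Z = -12 < 0 (assuming positive values)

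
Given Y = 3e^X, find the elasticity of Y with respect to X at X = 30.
Elasticity = 30

Elasticity = (dY/dX) · (X/Y)

dY/dX = 3·e^X
At X = 30: dY/dX = 3·e^30, Y = 3·e^30

Elasticity = (3·e^30) · (30 / (3·e^30)) = 30

Interpretation: for a small percentage change in X, the percentage change in Y is approximately 30.00 times as large.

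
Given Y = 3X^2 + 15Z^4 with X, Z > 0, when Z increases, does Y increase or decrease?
Y increases

Taking the partial derivative:
∂Y/∂Z = 60Z^3

∂Y/∂Z = 60Z^3 > 0 (assuming positive values)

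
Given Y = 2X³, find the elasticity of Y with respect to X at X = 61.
Elasticity = 3

Elasticity = (dY/dX) · (X/Y)

dY/dX = 6·X²
At X = 61: dY/dX = 22326, Y = 453962

Elasticity = 22326 · (61 / 453962) = 3

Interpretation: for a small percentage change in X, the percentage change in Y is approximately 3.00 times as large.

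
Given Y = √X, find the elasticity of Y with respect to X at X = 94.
Elasticity = 1/2

Elasticity = (dY/dX) · (X/Y)

dY/dX = 1/(2·√X)
At X = 94: dY/dX = √94/188, Y = √94

Elasticity = (√94/188) · (94 / (√94)) = 1/2

Interpretation: for a small percentage change in X, the percentage change in Y is approximately 0.50 times as large.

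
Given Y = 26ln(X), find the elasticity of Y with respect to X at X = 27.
Elasticity = 1/ln(27) ≈ 0.3034

Elasticity = (dY/dX) · (X/Y)

dY/dX = 26/X
At X = 27: dY/dX = 26/27, Y = 26·ln(27)

Elasticity = (26/27) · (27 / (26·ln(27))) = 1/ln(27) ≈ 0.3034

Interpretation: for a small percentage change in X, the percentage change in Y is approximately 0.30 times as large.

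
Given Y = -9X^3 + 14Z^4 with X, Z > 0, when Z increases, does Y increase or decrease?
Y increases

Taking the partial derivative:
∂Y/∂Z = 56Z^3

∂Y/∂Z = 56Z^3 > 0 (assuming positive values)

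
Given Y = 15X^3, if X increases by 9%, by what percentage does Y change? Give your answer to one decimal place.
29.5%

For Y = 15X^3:
If X → X(1 + 0.09)
Then Y → Y · (1 + 0.09)^3
     ≈ Y · 1.2950

Percentage change = ((1 + 0.09)^3 − 1) × 100% ≈ 29.5%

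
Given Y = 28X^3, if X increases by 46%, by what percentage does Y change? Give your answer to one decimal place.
211.2%

For Y = 28X^3:
If X → X(1 + 0.46)
Then Y → Y · (1 + 0.46)^3
     ≈ Y · 3.1121

Percentage change = ((1 + 0.46)^3 − 1) × 100% ≈ 211.2%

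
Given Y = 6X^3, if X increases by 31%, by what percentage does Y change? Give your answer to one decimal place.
124.8%

For Y = 6X^3:
If X → X(1 + 0.31)
Then Y → Y · (1 + 0.31)^3
     ≈ Y · 2.2481

Percentage change = ((1 + 0.31)^3 − 1) × 100% ≈ 124.8%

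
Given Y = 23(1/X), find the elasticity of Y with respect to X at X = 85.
Elasticity = -1

Elasticity = (dY/dX) · (X/Y)

dY/dX = -23/X²
At X = 85: dY/dX = -23/7225, Y = 23/85

Elasticity = (-23/7225) · (85 / (23/85)) = -1

Interpretation: for a small percentage change in X, the percentage change in Y is approximately -1.00 times as large.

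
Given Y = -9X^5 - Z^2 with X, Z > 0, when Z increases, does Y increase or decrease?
Y decreases

Taking the partial derivative:
∂Y/∂Z = -2Z

∂Y/∂Z = -2Z < 0 (assuming positive values)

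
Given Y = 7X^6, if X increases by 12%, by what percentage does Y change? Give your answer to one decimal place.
97.4%

For Y = 7X^6:
If X → X(1 + 0.12)
Then Y → Y · (1 + 0.12)^6
     ≈ Y · 1.9738

Percentage change = ((1 + 0.12)^6 − 1) × 100% ≈ 97.4%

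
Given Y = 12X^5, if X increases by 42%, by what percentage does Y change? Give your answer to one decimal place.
477.4%

For Y = 12X^5:
If X → X(1 + 0.42)
Then Y → Y · (1 + 0.42)^5
     ≈ Y · 5.7735

Percentage change = ((1 + 0.42)^5 − 1) × 100% ≈ 477.4%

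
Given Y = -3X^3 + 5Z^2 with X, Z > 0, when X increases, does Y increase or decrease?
Y decreases

Taking the partial derivative:
∂Y/∂X = -9X^2

∂Y/∂X = -9X^2 < 0 (assuming positive values)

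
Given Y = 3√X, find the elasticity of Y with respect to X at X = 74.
Elasticity = 1/2

Elasticity = (dY/dX) · (X/Y)

dY/dX = 3/(2·√X)
At X = 74: dY/dX = 3·√74/148, Y = 3·√74

Elasticity = (3·√74/148) · (74 / (3·√74)) = 1/2

Interpretation: for a small percentage change in X, the percentage change in Y is approximately 0.50 times as large.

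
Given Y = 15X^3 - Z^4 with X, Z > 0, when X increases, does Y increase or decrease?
Y increases

Taking the partial derivative:
∂Y/∂X = 45X^2

∂Y/∂X = 45X^2 > 0 (assuming positive values)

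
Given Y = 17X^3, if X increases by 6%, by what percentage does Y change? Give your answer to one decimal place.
19.1%

For Y = 17X^3:
If X → X(1 + 0.06)
Then Y → Y · (1 + 0.06)^3
     ≈ Y · 1.1910

Percentage change = ((1 + 0.06)^3 − 1) × 100% ≈ 19.1%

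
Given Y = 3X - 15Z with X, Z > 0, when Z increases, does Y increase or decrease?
Y decreases

Taking the partial derivative:
∂Y/∂Z = -15

∂Y/∂Z = -15 < 0 (assuming positive values)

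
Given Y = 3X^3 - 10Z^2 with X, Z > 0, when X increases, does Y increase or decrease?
Y increases

Taking the partial derivative:
∂Y/∂X = 9X^2

∂Y/∂X = 9X^2 > 0 (assuming positive values)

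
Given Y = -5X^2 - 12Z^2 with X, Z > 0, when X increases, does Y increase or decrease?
Y decreases

Taking the partial derivative:
∂Y/∂X = -10X

∂Y/∂X = -10X < 0 (assuming positive values)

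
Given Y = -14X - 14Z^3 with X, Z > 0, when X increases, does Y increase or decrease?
Y decreases

Taking the partial derivative:
∂Y/∂X = -14

∂Y/∂X = -14 < 0 (assuming positive values)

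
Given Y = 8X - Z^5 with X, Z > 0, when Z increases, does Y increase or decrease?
Y decreases

Taking the partial derivative:
∂Y/∂Z = -5Z^4

∂Y/∂Z = -5Z^4 < 0 (assuming positive values)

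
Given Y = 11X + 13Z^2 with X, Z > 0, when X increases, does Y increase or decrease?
Y increases

Taking the partial derivative:
∂Y/∂X = 11

∂Y/∂X = 11 > 0 (assuming positive values)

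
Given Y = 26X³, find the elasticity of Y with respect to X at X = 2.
Elasticity = 3

Elasticity = (dY/dX) · (X/Y)

dY/dX = 78·X²
At X = 2: dY/dX = 312, Y = 208

Elasticity = 312 · (2 / 208) = 3

Interpretation: for a small percentage change in X, the percentage change in Y is approximately 3.00 times as large.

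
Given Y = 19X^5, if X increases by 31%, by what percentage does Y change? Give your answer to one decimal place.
285.8%

For Y = 19X^5:
If X → X(1 + 0.31)
Then Y → Y · (1 + 0.31)^5
     ≈ Y · 3.8579

Percentage change = ((1 + 0.31)^5 − 1) × 100% ≈ 285.8%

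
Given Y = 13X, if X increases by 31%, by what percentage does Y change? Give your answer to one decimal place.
31.0%

For Y = 13X:
If X → X(1 + 0.31)
Then Y → Y · (1 + 0.31)^1
     = Y · 1.3100

Percentage change = ((1 + 0.31)^1 − 1) × 100% = 31.0%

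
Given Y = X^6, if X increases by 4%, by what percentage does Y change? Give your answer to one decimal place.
26.5%

For Y = X^6:
If X → X(1 + 0.04)
Then Y → Y · (1 + 0.04)^6
     ≈ Y · 1.2653

Percentage change = ((1 + 0.04)^6 − 1) × 100% ≈ 26.5%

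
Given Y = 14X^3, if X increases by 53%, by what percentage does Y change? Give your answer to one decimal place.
258.2%

For Y = 14X^3:
If X → X(1 + 0.53)
Then Y → Y · (1 + 0.53)^3
     ≈ Y · 3.5816

Percentage change = ((1 + 0.53)^3 − 1) × 100% ≈ 258.2%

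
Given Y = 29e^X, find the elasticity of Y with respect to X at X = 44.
Elasticity = 44

Elasticity = (dY/dX) · (X/Y)

dY/dX = 29·e^X
At X = 44: dY/dX = 29·e^44, Y = 29·e^44

Elasticity = (29·e^44) · (44 / (29·e^44)) = 44

Interpretation: for a small percentage change in X, the percentage change in Y is approximately 44.00 times as large.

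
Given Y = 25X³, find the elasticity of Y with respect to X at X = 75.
Elasticity = 3

Elasticity = (dY/dX) · (X/Y)

dY/dX = 75·X²
At X = 75: dY/dX = 421875, Y = 10546875

Elasticity = 421875 · (75 / 10546875) = 3

Interpretation: for a small percentage change in X, the percentage change in Y is approximately 3.00 times as large.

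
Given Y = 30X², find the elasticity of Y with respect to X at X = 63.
Elasticity = 2

Elasticity = (dY/dX) · (X/Y)

dY/dX = 60·X
At X = 63: dY/dX = 3780, Y = 119070

Elasticity = 3780 · (63 / 119070) = 2

Interpretation: for a small percentage change in X, the percentage change in Y is approximately 2.00 times as large.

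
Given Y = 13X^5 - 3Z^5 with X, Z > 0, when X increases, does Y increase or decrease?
Y increases

Taking the partial derivative:
∂Y/∂X = 65X^4

∂Y/∂X = 65X^4 > 0 (assuming positive values)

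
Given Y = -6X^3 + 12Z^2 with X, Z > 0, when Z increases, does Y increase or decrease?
Y increases

Taking the partial derivative:
∂Y/∂Z = 24Z

∂Y/∂Z = 24Z > 0 (assuming positive values)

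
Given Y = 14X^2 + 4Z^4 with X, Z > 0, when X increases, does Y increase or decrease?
Y increases

Taking the partial derivative:
∂Y/∂X = 28X

∂Y/∂X = 28X > 0 (assuming positive values)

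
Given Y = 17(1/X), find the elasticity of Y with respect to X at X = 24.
Elasticity = -1

Elasticity = (dY/dX) · (X/Y)

dY/dX = -17/X²
At X = 24: dY/dX = -17/576, Y = 17/24

Elasticity = (-17/576) · (24 / (17/24)) = -1

Interpretation: for a small percentage change in X, the percentage change in Y is approximately -1.00 times as large.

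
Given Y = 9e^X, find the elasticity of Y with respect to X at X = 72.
Elasticity = 72

Elasticity = (dY/dX) · (X/Y)

dY/dX = 9·e^X
At X = 72: dY/dX = 9·e^72, Y = 9·e^72

Elasticity = (9·e^72) · (72 / (9·e^72)) = 72

Interpretation: for a small percentage change in X, the percentage change in Y is approximately 72.00 times as large.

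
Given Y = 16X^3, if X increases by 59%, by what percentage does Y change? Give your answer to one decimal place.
302.0%

For Y = 16X^3:
If X → X(1 + 0.59)
Then Y → Y · (1 + 0.59)^3
     ≈ Y · 4.0197

Percentage change = ((1 + 0.59)^3 − 1) × 100% ≈ 302.0%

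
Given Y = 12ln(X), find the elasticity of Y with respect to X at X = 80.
Elasticity = 1/ln(80) ≈ 0.2282

Elasticity = (dY/dX) · (X/Y)

dY/dX = 12/X
At X = 80: dY/dX = 3/20, Y = 12·ln(80)

Elasticity = (3/20) · (80 / (12·ln(80))) = 1/ln(80) ≈ 0.2282

Interpretation: for a small percentage change in X, the percentage change in Y is approximately 0.23 times as large.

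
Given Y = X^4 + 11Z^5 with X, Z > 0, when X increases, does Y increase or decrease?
Y increases

Taking the partial derivative:
∂Y/∂X = 4X^3

∂Y/∂X = 4X^3 > 0 (assuming positive values)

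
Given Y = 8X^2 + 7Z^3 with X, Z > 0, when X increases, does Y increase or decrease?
Y increases

Taking the partial derivative:
∂Y/∂X = 16X

∂Y/∂X = 16X > 0 (assuming positive values)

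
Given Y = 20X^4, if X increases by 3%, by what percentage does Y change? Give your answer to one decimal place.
12.6%

For Y = 20X^4:
If X → X(1 + 0.03)
Then Y → Y · (1 + 0.03)^4
     ≈ Y · 1.1255

Percentage change = ((1 + 0.03)^4 − 1) × 100% ≈ 12.6%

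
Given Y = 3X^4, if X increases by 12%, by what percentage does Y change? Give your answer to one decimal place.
57.4%

For Y = 3X^4:
If X → X(1 + 0.12)
Then Y → Y · (1 + 0.12)^4
     ≈ Y · 1.5735

Percentage change = ((1 + 0.12)^4 − 1) × 100% ≈ 57.4%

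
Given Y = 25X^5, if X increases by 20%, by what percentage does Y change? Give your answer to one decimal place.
148.8%

For Y = 25X^5:
If X → X(1 + 0.2)
Then Y → Y · (1 + 0.2)^5
     ≈ Y · 2.4883

Percentage change = ((1 + 0.2)^5 − 1) × 100% ≈ 148.8%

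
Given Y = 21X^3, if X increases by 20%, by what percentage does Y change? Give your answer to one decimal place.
72.8%

For Y = 21X^3:
If X → X(1 + 0.2)
Then Y → Y · (1 + 0.2)^3
     = Y · 1.7280

Percentage change = ((1 + 0.2)^3 − 1) × 100% = 72.8%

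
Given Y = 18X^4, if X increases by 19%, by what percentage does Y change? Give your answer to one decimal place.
100.5%

For Y = 18X^4:
If X → X(1 + 0.19)
Then Y → Y · (1 + 0.19)^4
     ≈ Y · 2.0053

Percentage change = ((1 + 0.19)^4 − 1) × 100% ≈ 100.5%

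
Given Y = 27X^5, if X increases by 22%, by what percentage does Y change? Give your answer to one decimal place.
170.3%

For Y = 27X^5:
If X → X(1 + 0.22)
Then Y → Y · (1 + 0.22)^5
     ≈ Y · 2.7027

Percentage change = ((1 + 0.22)^5 − 1) × 100% ≈ 170.3%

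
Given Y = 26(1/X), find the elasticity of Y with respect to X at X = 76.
Elasticity = -1

Elasticity = (dY/dX) · (X/Y)

dY/dX = -26/X²
At X = 76: dY/dX = -13/2888, Y = 13/38

Elasticity = (-13/2888) · (76 / (13/38)) = -1

Interpretation: for a small percentage change in X, the percentage change in Y is approximately -1.00 times as large.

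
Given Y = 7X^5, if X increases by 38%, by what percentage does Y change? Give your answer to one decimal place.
400.5%

For Y = 7X^5:
If X → X(1 + 0.38)
Then Y → Y · (1 + 0.38)^5
     ≈ Y · 5.0049

Percentage change = ((1 + 0.38)^5 − 1) × 100% ≈ 400.5%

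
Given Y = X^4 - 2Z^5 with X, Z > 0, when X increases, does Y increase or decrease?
Y increases

Taking the partial derivative:
∂Y/∂X = 4X^3

∂Y/∂X = 4X^3 > 0 (assuming positive values)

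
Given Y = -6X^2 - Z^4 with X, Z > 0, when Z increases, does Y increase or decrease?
Y decreases

Taking the partial derivative:
∂Y/∂Z = -4Z^3

∂Y/∂Z = -4Z^3 < 0 (assuming positive values)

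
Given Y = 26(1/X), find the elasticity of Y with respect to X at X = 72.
Elasticity = -1

Elasticity = (dY/dX) · (X/Y)

dY/dX = -26/X²
At X = 72: dY/dX = -13/2592, Y = 13/36

Elasticity = (-13/2592) · (72 / (13/36)) = -1

Interpretation: for a small percentage change in X, the percentage change in Y is approximately -1.00 times as large.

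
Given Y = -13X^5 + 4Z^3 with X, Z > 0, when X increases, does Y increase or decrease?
Y decreases

Taking the partial derivative:
∂Y/∂X = -65X^4

∂Y/∂X = -65X^4 < 0 (assuming positive values)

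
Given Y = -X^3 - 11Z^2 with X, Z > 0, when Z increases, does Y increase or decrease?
Y decreases

Taking the partial derivative:
∂Y/∂Z = -22Z

∂Y/∂Z = -22Z < 0 (assuming positive values)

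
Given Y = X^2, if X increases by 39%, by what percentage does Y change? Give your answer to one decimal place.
93.2%

For Y = X^2:
If X → X(1 + 0.39)
Then Y → Y · (1 + 0.39)^2
     = Y · 1.9321

Percentage change = ((1 + 0.39)^2 − 1) × 100% ≈ 93.2%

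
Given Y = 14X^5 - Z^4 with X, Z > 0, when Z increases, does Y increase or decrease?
Y decreases

Taking the partial derivative:
∂Y/∂Z = -4Z^3

∂Y/∂Z = -4Z^3 < 0 (assuming positive values)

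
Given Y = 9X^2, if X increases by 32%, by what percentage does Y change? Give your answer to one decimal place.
74.2%

For Y = 9X^2:
If X → X(1 + 0.32)
Then Y → Y · (1 + 0.32)^2
     = Y · 1.7424

Percentage change = ((1 + 0.32)^2 − 1) × 100% ≈ 74.2%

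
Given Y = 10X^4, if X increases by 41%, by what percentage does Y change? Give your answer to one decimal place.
295.3%

For Y = 10X^4:
If X → X(1 + 0.41)
Then Y → Y · (1 + 0.41)^4
     ≈ Y · 3.9525

Percentage change = ((1 + 0.41)^4 − 1) × 100% ≈ 295.3%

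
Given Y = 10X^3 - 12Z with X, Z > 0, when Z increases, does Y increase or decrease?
Y decreases

Taking the partial derivative:
∂Y/∂Z = -12

∂Y/∂Z = -12 < 0 (assuming positive values)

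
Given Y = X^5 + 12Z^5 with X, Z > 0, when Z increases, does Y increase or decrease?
Y increases

Taking the partial derivative:
∂Y/∂Z = 60Z^4

∂Y/∂Z = 60Z^4 > 0 (assuming positive values)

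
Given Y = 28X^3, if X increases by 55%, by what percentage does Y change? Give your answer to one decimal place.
272.4%

For Y = 28X^3:
If X → X(1 + 0.55)
Then Y → Y · (1 + 0.55)^3
     ≈ Y · 3.7239

Percentage change = ((1 + 0.55)^3 − 1) × 100% ≈ 272.4%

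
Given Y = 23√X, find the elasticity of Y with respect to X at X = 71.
Elasticity = 1/2

Elasticity = (dY/dX) · (X/Y)

dY/dX = 23/(2·√X)
At X = 71: dY/dX = 23·√71/142, Y = 23·√71

Elasticity = (23·√71/142) · (71 / (23·√71)) = 1/2

Interpretation: for a small percentage change in X, the percentage change in Y is approximately 0.50 times as large.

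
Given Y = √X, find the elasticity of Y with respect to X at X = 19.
Elasticity = 1/2

Elasticity = (dY/dX) · (X/Y)

dY/dX = 1/(2·√X)
At X = 19: dY/dX = √19/38, Y = √19

Elasticity = (√19/38) · (19 / (√19)) = 1/2

Interpretation: for a small percentage change in X, the percentage change in Y is approximately 0.50 times as large.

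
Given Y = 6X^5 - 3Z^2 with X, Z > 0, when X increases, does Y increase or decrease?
Y increases

Taking the partial derivative:
∂Y/∂X = 30X^4

∂Y/∂X = 30X^4 > 0 (assuming positive values)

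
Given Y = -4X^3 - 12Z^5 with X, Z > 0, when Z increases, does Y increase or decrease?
Y decreases

Taking the partial derivative:
∂Y/∂Z = -60Z^4

∂Y/∂Z = -60Z^4 < 0 (assuming positive values)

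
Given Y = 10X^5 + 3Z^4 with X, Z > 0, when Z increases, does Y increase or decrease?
Y increases

Taking the partial derivative:
∂Y/∂Z = 12Z^3

∂Y/∂Z = 12Z^3 > 0 (assuming positive values)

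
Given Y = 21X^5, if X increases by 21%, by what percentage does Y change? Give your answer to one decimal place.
159.4%

For Y = 21X^5:
If X → X(1 + 0.21)
Then Y → Y · (1 + 0.21)^5
     ≈ Y · 2.5937

Percentage change = ((1 + 0.21)^5 − 1) × 100% ≈ 159.4%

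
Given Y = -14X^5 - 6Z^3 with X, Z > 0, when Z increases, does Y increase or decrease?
Y decreases

Taking the partial derivative:
∂Y/∂Z = -18Z^2

∂Y/∂Z = -18Z^2 < 0 (assuming positive values)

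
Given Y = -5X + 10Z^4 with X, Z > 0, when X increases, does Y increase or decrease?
Y decreases

Taking the partial derivative:
∂Y/∂X = -5

∂Y/∂X = -5 < 0 (assuming positive values)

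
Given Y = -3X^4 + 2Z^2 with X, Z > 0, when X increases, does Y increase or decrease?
Y decreases

Taking the partial derivative:
∂Y/∂X = -12X^3

∂Y/∂X = -12X^3 < 0 (assuming positive values)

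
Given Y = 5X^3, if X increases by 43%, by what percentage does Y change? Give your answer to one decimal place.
192.4%

For Y = 5X^3:
If X → X(1 + 0.43)
Then Y → Y · (1 + 0.43)^3
     ≈ Y · 2.9242

Percentage change = ((1 + 0.43)^3 − 1) × 100% ≈ 192.4%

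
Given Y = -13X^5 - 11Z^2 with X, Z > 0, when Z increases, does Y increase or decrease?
Y decreases

Taking the partial derivative:
∂Y/∂Z = -22Z

∂Y/∂Z = -22Z < 0 (assuming positive values)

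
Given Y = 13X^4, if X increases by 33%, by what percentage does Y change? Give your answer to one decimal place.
212.9%

For Y = 13X^4:
If X → X(1 + 0.33)
Then Y → Y · (1 + 0.33)^4
     ≈ Y · 3.1290

Percentage change = ((1 + 0.33)^4 − 1) × 100% ≈ 212.9%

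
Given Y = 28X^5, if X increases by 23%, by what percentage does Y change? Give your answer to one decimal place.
181.5%

For Y = 28X^5:
If X → X(1 + 0.23)
Then Y → Y · (1 + 0.23)^5
     ≈ Y · 2.8153

Percentage change = ((1 + 0.23)^5 − 1) × 100% ≈ 181.5%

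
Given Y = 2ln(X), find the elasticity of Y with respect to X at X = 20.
Elasticity = 1/ln(20) ≈ 0.3338

Elasticity = (dY/dX) · (X/Y)

dY/dX = 2/X
At X = 20: dY/dX = 1/10, Y = 2·ln(20)

Elasticity = (1/10) · (20 / (2·ln(20))) = 1/ln(20) ≈ 0.3338

Interpretation: for a small percentage change in X, the percentage change in Y is approximately 0.33 times as large.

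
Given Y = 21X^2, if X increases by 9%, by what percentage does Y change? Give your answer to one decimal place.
18.8%

For Y = 21X^2:
If X → X(1 + 0.09)
Then Y → Y · (1 + 0.09)^2
     = Y · 1.1881

Percentage change = ((1 + 0.09)^2 − 1) × 100% ≈ 18.8%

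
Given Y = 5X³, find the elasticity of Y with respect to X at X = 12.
Elasticity = 3

Elasticity = (dY/dX) · (X/Y)

dY/dX = 15·X²
At X = 12: dY/dX = 2160, Y = 8640

Elasticity = 2160 · (12 / 8640) = 3

Interpretation: for a small percentage change in X, the percentage change in Y is approximately 3.00 times as large.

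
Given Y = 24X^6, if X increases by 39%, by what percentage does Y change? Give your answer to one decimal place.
621.3%

For Y = 24X^6:
If X → X(1 + 0.39)
Then Y → Y · (1 + 0.39)^6
     ≈ Y · 7.2125

Percentage change = ((1 + 0.39)^6 − 1) × 100% ≈ 621.3%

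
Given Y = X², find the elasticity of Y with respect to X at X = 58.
Elasticity = 2

Elasticity = (dY/dX) · (X/Y)

dY/dX = 2·X
At X = 58: dY/dX = 116, Y = 3364

Elasticity = 116 · (58 / 3364) = 2

Interpretation: for a small percentage change in X, the percentage change in Y is approximately 2.00 times as large.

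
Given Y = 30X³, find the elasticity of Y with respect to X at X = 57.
Elasticity = 3

Elasticity = (dY/dX) · (X/Y)

dY/dX = 90·X²
At X = 57: dY/dX = 292410, Y = 5555790

Elasticity = 292410 · (57 / 5555790) = 3

Interpretation: for a small percentage change in X, the percentage change in Y is approximately 3.00 times as large.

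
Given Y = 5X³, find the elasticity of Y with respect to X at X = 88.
Elasticity = 3

Elasticity = (dY/dX) · (X/Y)

dY/dX = 15·X²
At X = 88: dY/dX = 116160, Y = 3407360

Elasticity = 116160 · (88 / 3407360) = 3

Interpretation: for a small percentage change in X, the percentage change in Y is approximately 3.00 times as large.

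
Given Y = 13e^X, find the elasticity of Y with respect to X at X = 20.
Elasticity = 20

Elasticity = (dY/dX) · (X/Y)

dY/dX = 13·e^X
At X = 20: dY/dX = 13·e^20, Y = 13·e^20

Elasticity = (13·e^20) · (20 / (13·e^20)) = 20

Interpretation: for a small percentage change in X, the percentage change in Y is approximately 20.00 times as large.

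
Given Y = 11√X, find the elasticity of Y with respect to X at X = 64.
Elasticity = 1/2

Elasticity = (dY/dX) · (X/Y)

dY/dX = 11/(2·√X)
At X = 64: dY/dX = 11/16, Y = 88

Elasticity = (11/16) · (64 / 88) = 1/2

Interpretation: for a small percentage change in X, the percentage change in Y is approximately 0.50 times as large.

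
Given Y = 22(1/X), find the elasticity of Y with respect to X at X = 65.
Elasticity = -1

Elasticity = (dY/dX) · (X/Y)

dY/dX = -22/X²
At X = 65: dY/dX = -22/4225, Y = 22/65

Elasticity = (-22/4225) · (65 / (22/65)) = -1

Interpretation: for a small percentage change in X, the percentage change in Y is approximately -1.00 times as large.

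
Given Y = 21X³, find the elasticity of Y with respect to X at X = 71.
Elasticity = 3

Elasticity = (dY/dX) · (X/Y)

dY/dX = 63·X²
At X = 71: dY/dX = 317583, Y = 7516131

Elasticity = 317583 · (71 / 7516131) = 3

Interpretation: for a small percentage change in X, the percentage change in Y is approximately 3.00 times as large.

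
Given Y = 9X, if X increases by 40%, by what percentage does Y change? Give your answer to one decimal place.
40.0%

For Y = 9X:
If X → X(1 + 0.4)
Then Y → Y · (1 + 0.4)^1
     = Y · 1.4000

Percentage change = ((1 + 0.4)^1 − 1) × 100% = 40.0%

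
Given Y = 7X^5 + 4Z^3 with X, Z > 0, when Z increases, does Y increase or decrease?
Y increases

Taking the partial derivative:
∂Y/∂Z = 12Z^2

∂Y/∂Z = 12Z^2 > 0 (assuming positive values)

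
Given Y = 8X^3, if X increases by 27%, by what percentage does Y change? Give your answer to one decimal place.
104.8%

For Y = 8X^3:
If X → X(1 + 0.27)
Then Y → Y · (1 + 0.27)^3
     ≈ Y · 2.0484

Percentage change = ((1 + 0.27)^3 − 1) × 100% ≈ 104.8%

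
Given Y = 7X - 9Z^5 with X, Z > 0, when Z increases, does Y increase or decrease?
Y decreases

Taking the partial derivative:
∂Y/∂Z = -45Z^4

∂Y/∂Z = -45Z^4 < 0 (assuming positive values)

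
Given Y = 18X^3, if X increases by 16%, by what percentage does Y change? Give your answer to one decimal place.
56.1%

For Y = 18X^3:
If X → X(1 + 0.16)
Then Y → Y · (1 + 0.16)^3
     ≈ Y · 1.5609

Percentage change = ((1 + 0.16)^3 − 1) × 100% ≈ 56.1%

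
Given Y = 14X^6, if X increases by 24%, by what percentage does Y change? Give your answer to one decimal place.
263.5%

For Y = 14X^6:
If X → X(1 + 0.24)
Then Y → Y · (1 + 0.24)^6
     ≈ Y · 3.6352

Percentage change = ((1 + 0.24)^6 − 1) × 100% ≈ 263.5%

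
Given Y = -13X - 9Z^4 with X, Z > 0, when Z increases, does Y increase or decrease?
Y decreases

Taking the partial derivative:
∂Y/∂Z = -36Z^3

∂Y/∂Z = -36Z^3 < 0 (assuming positive values)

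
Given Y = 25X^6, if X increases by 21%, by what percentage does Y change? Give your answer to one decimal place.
213.8%

For Y = 25X^6:
If X → X(1 + 0.21)
Then Y → Y · (1 + 0.21)^6
     ≈ Y · 3.1384

Percentage change = ((1 + 0.21)^6 − 1) × 100% ≈ 213.8%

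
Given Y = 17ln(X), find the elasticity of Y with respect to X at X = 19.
Elasticity = 1/ln(19) ≈ 0.3396

Elasticity = (dY/dX) · (X/Y)

dY/dX = 17/X
At X = 19: dY/dX = 17/19, Y = 17·ln(19)

Elasticity = (17/19) · (19 / (17·ln(19))) = 1/ln(19) ≈ 0.3396

Interpretation: for a small percentage change in X, the percentage change in Y is approximately 0.34 times as large.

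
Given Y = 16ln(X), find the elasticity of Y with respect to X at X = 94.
Elasticity = 1/ln(94) ≈ 0.2201

Elasticity = (dY/dX) · (X/Y)

dY/dX = 16/X
At X = 94: dY/dX = 8/47, Y = 16·ln(94)

Elasticity = (8/47) · (94 / (16·ln(94))) = 1/ln(94) ≈ 0.2201

Interpretation: for a small percentage change in X, the percentage change in Y is approximately 0.22 times as large.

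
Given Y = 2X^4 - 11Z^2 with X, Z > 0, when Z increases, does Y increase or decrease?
Y decreases

Taking the partial derivative:
∂Y/∂Z = -22Z

∂Y/∂Z = -22Z < 0 (assuming positive values)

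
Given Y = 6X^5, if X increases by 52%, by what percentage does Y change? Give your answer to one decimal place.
711.4%

For Y = 6X^5:
If X → X(1 + 0.52)
Then Y → Y · (1 + 0.52)^5
     ≈ Y · 8.1137

Percentage change = ((1 + 0.52)^5 − 1) × 100% ≈ 711.4%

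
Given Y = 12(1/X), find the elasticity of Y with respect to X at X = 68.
Elasticity = -1

Elasticity = (dY/dX) · (X/Y)

dY/dX = -12/X²
At X = 68: dY/dX = -3/1156, Y = 3/17

Elasticity = (-3/1156) · (68 / (3/17)) = -1

Interpretation: for a small percentage change in X, the percentage change in Y is approximately -1.00 times as large.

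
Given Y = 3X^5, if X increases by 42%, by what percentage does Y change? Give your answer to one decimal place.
477.4%

For Y = 3X^5:
If X → X(1 + 0.42)
Then Y → Y · (1 + 0.42)^5
     ≈ Y · 5.7735

Percentage change = ((1 + 0.42)^5 − 1) × 100% ≈ 477.4%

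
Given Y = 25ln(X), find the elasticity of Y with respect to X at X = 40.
Elasticity = 1/ln(40) ≈ 0.2711

Elasticity = (dY/dX) · (X/Y)

dY/dX = 25/X
At X = 40: dY/dX = 5/8, Y = 25·ln(40)

Elasticity = (5/8) · (40 / (25·ln(40))) = 1/ln(40) ≈ 0.2711

Interpretation: for a small percentage change in X, the percentage change in Y is approximately 0.27 times as large.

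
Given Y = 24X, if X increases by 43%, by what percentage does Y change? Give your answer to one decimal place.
43.0%

For Y = 24X:
If X → X(1 + 0.43)
Then Y → Y · (1 + 0.43)^1
     = Y · 1.4300

Percentage change = ((1 + 0.43)^1 − 1) × 100% = 43.0%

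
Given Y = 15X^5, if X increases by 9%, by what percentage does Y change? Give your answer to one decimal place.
53.9%

For Y = 15X^5:
If X → X(1 + 0.09)
Then Y → Y · (1 + 0.09)^5
     ≈ Y · 1.5386

Percentage change = ((1 + 0.09)^5 − 1) × 100% ≈ 53.9%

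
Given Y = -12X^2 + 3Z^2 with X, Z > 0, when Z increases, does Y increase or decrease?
Y increases

Taking the partial derivative:
∂Y/∂Z = 6Z

∂Y/∂Z = 6Z > 0 (assuming positive values)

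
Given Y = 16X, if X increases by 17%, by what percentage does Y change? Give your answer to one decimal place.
17.0%

For Y = 16X:
If X → X(1 + 0.17)
Then Y → Y · (1 + 0.17)^1
     = Y · 1.1700

Percentage change = ((1 + 0.17)^1 − 1) × 100% = 17.0%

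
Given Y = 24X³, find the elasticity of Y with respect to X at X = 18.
Elasticity = 3

Elasticity = (dY/dX) · (X/Y)

dY/dX = 72·X²
At X = 18: dY/dX = 23328, Y = 139968

Elasticity = 23328 · (18 / 139968) = 3

Interpretation: for a small percentage change in X, the percentage change in Y is approximately 3.00 times as large.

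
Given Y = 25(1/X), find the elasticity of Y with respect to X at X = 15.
Elasticity = -1

Elasticity = (dY/dX) · (X/Y)

dY/dX = -25/X²
At X = 15: dY/dX = -1/9, Y = 5/3

Elasticity = (-1/9) · (15 / (5/3)) = -1

Interpretation: for a small percentage change in X, the percentage change in Y is approximately -1.00 times as large.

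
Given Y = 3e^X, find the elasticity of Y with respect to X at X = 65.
Elasticity = 65

Elasticity = (dY/dX) · (X/Y)

dY/dX = 3·e^X
At X = 65: dY/dX = 3·e^65, Y = 3·e^65

Elasticity = (3·e^65) · (65 / (3·e^65)) = 65

Interpretation: for a small percentage change in X, the percentage change in Y is approximately 65.00 times as large.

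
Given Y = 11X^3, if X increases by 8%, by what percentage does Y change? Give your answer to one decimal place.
26.0%

For Y = 11X^3:
If X → X(1 + 0.08)
Then Y → Y · (1 + 0.08)^3
     ≈ Y · 1.2597

Percentage change = ((1 + 0.08)^3 − 1) × 100% ≈ 26.0%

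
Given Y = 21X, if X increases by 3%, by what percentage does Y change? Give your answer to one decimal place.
3.0%

For Y = 21X:
If X → X(1 + 0.03)
Then Y → Y · (1 + 0.03)^1
     = Y · 1.0300

Percentage change = ((1 + 0.03)^1 − 1) × 100% = 3.0%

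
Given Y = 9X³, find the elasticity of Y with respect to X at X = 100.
Elasticity = 3

Elasticity = (dY/dX) · (X/Y)

dY/dX = 27·X²
At X = 100: dY/dX = 270000, Y = 9000000

Elasticity = 270000 · (100 / 9000000) = 3

Interpretation: for a small percentage change in X, the percentage change in Y is approximately 3.00 times as large.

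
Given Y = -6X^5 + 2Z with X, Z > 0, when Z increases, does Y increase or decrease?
Y increases

Taking the partial derivative:
∂Y/∂Z = 2

∂Y/∂Z = 2 > 0 (assuming positive values)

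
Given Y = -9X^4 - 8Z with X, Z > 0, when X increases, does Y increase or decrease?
Y decreases

Taking the partial derivative:
∂Y/∂X = -36X^3

∂Y/∂X = -36X^3 < 0 (assuming positive values)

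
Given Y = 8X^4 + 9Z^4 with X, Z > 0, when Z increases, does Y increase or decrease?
Y increases

Taking the partial derivative:
∂Y/∂Z = 36Z^3

∂Y/∂Z = 36Z^3 > 0 (assuming positive values)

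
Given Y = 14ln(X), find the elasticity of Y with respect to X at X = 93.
Elasticity = 1/ln(93) ≈ 0.2206

Elasticity = (dY/dX) · (X/Y)

dY/dX = 14/X
At X = 93: dY/dX = 14/93, Y = 14·ln(93)

Elasticity = (14/93) · (93 / (14·ln(93))) = 1/ln(93) ≈ 0.2206

Interpretation: for a small percentage change in X, the percentage change in Y is approximately 0.22 times as large.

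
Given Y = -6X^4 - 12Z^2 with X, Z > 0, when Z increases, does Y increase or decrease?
Y decreases

Taking the partial derivative:
∂Y/∂Z = -24Z

∂Y/∂Z = -24Z < 0 (assuming positive values)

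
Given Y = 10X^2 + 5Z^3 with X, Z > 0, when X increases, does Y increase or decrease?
Y increases

Taking the partial derivative:
∂Y/∂X = 20X

∂Y/∂X = 20X > 0 (assuming positive values)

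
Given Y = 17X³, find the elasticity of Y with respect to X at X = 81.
Elasticity = 3

Elasticity = (dY/dX) · (X/Y)

dY/dX = 51·X²
At X = 81: dY/dX = 334611, Y = 9034497

Elasticity = 334611 · (81 / 9034497) = 3

Interpretation: for a small percentage change in X, the percentage change in Y is approximately 3.00 times as large.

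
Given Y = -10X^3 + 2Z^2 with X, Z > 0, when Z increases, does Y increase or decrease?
Y increases

Taking the partial derivative:
∂Y/∂Z = 4Z

∂Y/∂Z = 4Z > 0 (assuming positive values)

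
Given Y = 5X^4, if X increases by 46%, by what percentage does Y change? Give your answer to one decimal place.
354.4%

For Y = 5X^4:
If X → X(1 + 0.46)
Then Y → Y · (1 + 0.46)^4
     ≈ Y · 4.5437

Percentage change = ((1 + 0.46)^4 − 1) × 100% ≈ 354.4%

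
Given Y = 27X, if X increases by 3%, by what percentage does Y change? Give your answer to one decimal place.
3.0%

For Y = 27X:
If X → X(1 + 0.03)
Then Y → Y · (1 + 0.03)^1
     = Y · 1.0300

Percentage change = ((1 + 0.03)^1 − 1) × 100% = 3.0%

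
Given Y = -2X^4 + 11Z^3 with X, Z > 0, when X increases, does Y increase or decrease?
Y decreases

Taking the partial derivative:
∂Y/∂X = -8X^3

∂Y/∂X = -8X^3 < 0 (assuming positive values)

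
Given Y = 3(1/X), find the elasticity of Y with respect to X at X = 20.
Elasticity = -1

Elasticity = (dY/dX) · (X/Y)

dY/dX = -3/X²
At X = 20: dY/dX = -3/400, Y = 3/20

Elasticity = (-3/400) · (20 / (3/20)) = -1

Interpretation: for a small percentage change in X, the percentage change in Y is approximately -1.00 times as large.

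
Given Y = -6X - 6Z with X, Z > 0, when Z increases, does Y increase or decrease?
Y decreases

Taking the partial derivative:
∂Y/∂Z = -6

∂Y/∂Z = -6 < 0 (assuming positive values)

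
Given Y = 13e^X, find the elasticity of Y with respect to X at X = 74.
Elasticity = 74

Elasticity = (dY/dX) · (X/Y)

dY/dX = 13·e^X
At X = 74: dY/dX = 13·e^74, Y = 13·e^74

Elasticity = (13·e^74) · (74 / (13·e^74)) = 74

Interpretation: for a small percentage change in X, the percentage change in Y is approximately 74.00 times as large.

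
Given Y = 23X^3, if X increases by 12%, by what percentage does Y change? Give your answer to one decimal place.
40.5%

For Y = 23X^3:
If X → X(1 + 0.12)
Then Y → Y · (1 + 0.12)^3
     ≈ Y · 1.4049

Percentage change = ((1 + 0.12)^3 − 1) × 100% ≈ 40.5%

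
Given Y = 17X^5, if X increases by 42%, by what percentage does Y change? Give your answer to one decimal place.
477.4%

For Y = 17X^5:
If X → X(1 + 0.42)
Then Y → Y · (1 + 0.42)^5
     ≈ Y · 5.7735

Percentage change = ((1 + 0.42)^5 − 1) × 100% ≈ 477.4%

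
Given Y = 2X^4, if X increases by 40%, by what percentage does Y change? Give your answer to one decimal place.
284.2%

For Y = 2X^4:
If X → X(1 + 0.4)
Then Y → Y · (1 + 0.4)^4
     = Y · 3.8416

Percentage change = ((1 + 0.4)^4 − 1) × 100% ≈ 284.2%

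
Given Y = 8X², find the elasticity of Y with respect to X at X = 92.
Elasticity = 2

Elasticity = (dY/dX) · (X/Y)

dY/dX = 16·X
At X = 92: dY/dX = 1472, Y = 67712

Elasticity = 1472 · (92 / 67712) = 2

Interpretation: for a small percentage change in X, the percentage change in Y is approximately 2.00 times as large.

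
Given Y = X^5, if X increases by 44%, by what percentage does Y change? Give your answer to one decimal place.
519.2%

For Y = X^5:
If X → X(1 + 0.44)
Then Y → Y · (1 + 0.44)^5
     ≈ Y · 6.1917

Percentage change = ((1 + 0.44)^5 − 1) × 100% ≈ 519.2%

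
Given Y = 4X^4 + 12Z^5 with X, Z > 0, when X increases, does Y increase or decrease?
Y increases

Taking the partial derivative:
∂Y/∂X = 16X^3

∂Y/∂X = 16X^3 > 0 (assuming positive values)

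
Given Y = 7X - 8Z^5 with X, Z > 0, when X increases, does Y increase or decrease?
Y increases

Taking the partial derivative:
∂Y/∂X = 7

∂Y/∂X = 7 > 0 (assuming positive values)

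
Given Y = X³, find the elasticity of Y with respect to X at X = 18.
Elasticity = 3

Elasticity = (dY/dX) · (X/Y)

dY/dX = 3·X²
At X = 18: dY/dX = 972, Y = 5832

Elasticity = 972 · (18 / 5832) = 3

Interpretation: for a small percentage change in X, the percentage change in Y is approximately 3.00 times as large.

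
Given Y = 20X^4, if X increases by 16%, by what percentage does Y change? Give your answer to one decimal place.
81.1%

For Y = 20X^4:
If X → X(1 + 0.16)
Then Y → Y · (1 + 0.16)^4
     ≈ Y · 1.8106

Percentage change = ((1 + 0.16)^4 − 1) × 100% ≈ 81.1%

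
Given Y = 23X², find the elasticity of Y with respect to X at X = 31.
Elasticity = 2

Elasticity = (dY/dX) · (X/Y)

dY/dX = 46·X
At X = 31: dY/dX = 1426, Y = 22103

Elasticity = 1426 · (31 / 22103) = 2

Interpretation: for a small percentage change in X, the percentage change in Y is approximately 2.00 times as large.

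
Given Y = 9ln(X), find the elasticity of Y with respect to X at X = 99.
Elasticity = 1/ln(99) ≈ 0.2176

Elasticity = (dY/dX) · (X/Y)

dY/dX = 9/X
At X = 99: dY/dX = 1/11, Y = 9·ln(99)

Elasticity = (1/11) · (99 / (9·ln(99))) = 1/ln(99) ≈ 0.2176

Interpretation: for a small percentage change in X, the percentage change in Y is approximately 0.22 times as large.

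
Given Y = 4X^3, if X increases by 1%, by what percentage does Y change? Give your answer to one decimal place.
3.0%

For Y = 4X^3:
If X → X(1 + 0.01)
Then Y → Y · (1 + 0.01)^3
     ≈ Y · 1.0303

Percentage change = ((1 + 0.01)^3 − 1) × 100% ≈ 3.0%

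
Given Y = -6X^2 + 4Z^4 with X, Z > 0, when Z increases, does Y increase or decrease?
Y increases

Taking the partial derivative:
∂Y/∂Z = 16Z^3

∂Y/∂Z = 16Z^3 > 0 (assuming positive values)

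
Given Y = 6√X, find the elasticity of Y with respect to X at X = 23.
Elasticity = 1/2

Elasticity = (dY/dX) · (X/Y)

dY/dX = 3/√X
At X = 23: dY/dX = 3·√23/23, Y = 6·√23

Elasticity = (3·√23/23) · (23 / (6·√23)) = 1/2

Interpretation: for a small percentage change in X, the percentage change in Y is approximately 0.50 times as large.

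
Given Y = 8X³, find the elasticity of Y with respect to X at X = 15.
Elasticity = 3

Elasticity = (dY/dX) · (X/Y)

dY/dX = 24·X²
At X = 15: dY/dX = 5400, Y = 27000

Elasticity = 5400 · (15 / 27000) = 3

Interpretation: for a small percentage change in X, the percentage change in Y is approximately 3.00 times as large.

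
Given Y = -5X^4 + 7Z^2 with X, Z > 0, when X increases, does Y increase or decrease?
Y decreases

Taking the partial derivative:
∂Y/∂X = -20X^3

∂Y/∂X = -20X^3 < 0 (assuming positive values)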